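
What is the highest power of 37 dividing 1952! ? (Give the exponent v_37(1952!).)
v_37(1952!) = 53

Legendre's formula: v_p(n!) = Σ_{k ≥ 1} ⌊n / p^k⌋. For p = 37, n = 1952, the terms are:
  ⌊1952/37^1⌋ = ⌊1952/37⌋ = 52
  ⌊1952/37^2⌋ = ⌊1952/1369⌋ = 1
(the next term ⌊1952/37^3⌋ = 0, terminating the sum). Summing: v_37(1952!) = 52 + 1 = 53.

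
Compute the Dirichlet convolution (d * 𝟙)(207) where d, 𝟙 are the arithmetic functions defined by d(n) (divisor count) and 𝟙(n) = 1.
(d * 𝟙)(207) = 18

Divisors of 207: [1, 3, 9, 23, 69, 207]. For each d | 207:
  d = 1: d(1) · 𝟙(207/1) = 1 · 1 = 1
  d = 3: d(3) · 𝟙(207/3) = 2 · 1 = 2
  d = 9: d(9) · 𝟙(207/9) = 3 · 1 = 3
  d = 23: d(23) · 𝟙(207/23) = 2 · 1 = 2
  d = 69: d(69) · 𝟙(207/69) = 4 · 1 = 4
  d = 207: d(207) · 𝟙(207/207) = 6 · 1 = 6
Summing: (d * 𝟙)(207) = 1 + 2 + 3 + 2 + 4 + 6 = 18.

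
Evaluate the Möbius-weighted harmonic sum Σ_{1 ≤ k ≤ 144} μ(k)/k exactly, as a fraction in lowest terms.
Σ μ(k)/k = 10391887234035457572196499544638378349921869282953777/1669107775099865011251538855274990009561055775533405515

Values of μ(k) for 1 ≤ k ≤ 144: μ(1) = 1, μ(2) = -1, μ(3) = -1, μ(5) = -1, μ(6) = 1, μ(7) = -1, μ(10) = 1, μ(11) = -1, μ(13) = -1, μ(14) = 1, μ(15) = 1, μ(17) = -1, μ(19) = -1, μ(21) = 1, μ(22) = 1, μ(23) = -1, μ(26) = 1, μ(29) = -1, μ(30) = -1, μ(31) = -1, μ(33) = 1, μ(34) = 1, μ(35) = 1, μ(37) = -1, μ(38) = 1, μ(39) = 1, μ(41) = -1, μ(42) = -1, μ(43) = -1, μ(46) = 1, μ(47) = -1, μ(51) = 1, μ(53) = -1, μ(55) = 1, μ(57) = 1, μ(58) = 1, μ(59) = -1, μ(61) = -1, μ(62) = 1, μ(65) = 1, μ(66) = -1, μ(67) = -1, μ(69) = 1, μ(70) = -1, μ(71) = -1, μ(73) = -1, μ(74) = 1, μ(77) = 1, μ(78) = -1, μ(79) = -1, μ(82) = 1, μ(83) = -1, μ(85) = 1, μ(86) = 1, μ(87) = 1, μ(89) = -1, μ(91) = 1, μ(93) = 1, μ(94) = 1, μ(95) = 1, μ(97) = -1, μ(101) = -1, μ(102) = -1, μ(103) = -1, μ(105) = -1, μ(106) = 1, μ(107) = -1, μ(109) = -1, μ(110) = -1, μ(111) = 1, μ(113) = -1, μ(114) = -1, μ(115) = 1, μ(118) = 1, μ(119) = 1, μ(122) = 1, μ(123) = 1, μ(127) = -1, μ(129) = 1, μ(130) = -1, μ(131) = -1, μ(133) = 1, μ(134) = 1, μ(137) = -1, μ(138) = -1, μ(139) = -1, μ(141) = 1, μ(142) = 1, μ(143) = 1, with μ = 0 on non-squarefree integers. Summing μ(k)/k for k where μ(k) ≠ 0 gives 10391887234035457572196499544638378349921869282953777/1669107775099865011251538855274990009561055775533405515 ≈ 0.0062. (PNT ⟺ this sum → 0 as n → ∞.)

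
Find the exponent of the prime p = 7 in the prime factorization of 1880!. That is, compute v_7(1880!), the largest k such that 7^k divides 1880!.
v_7(1880!) = 311

Legendre's formula: v_p(n!) = Σ_{k ≥ 1} ⌊n / p^k⌋. For p = 7, n = 1880, the terms are:
  ⌊1880/7^1⌋ = ⌊1880/7⌋ = 268
  ⌊1880/7^2⌋ = ⌊1880/49⌋ = 38
  ⌊1880/7^3⌋ = ⌊1880/343⌋ = 5
(the next term ⌊1880/7^4⌋ = 0, terminating the sum). Summing: v_7(1880!) = 268 + 38 + 5 = 311.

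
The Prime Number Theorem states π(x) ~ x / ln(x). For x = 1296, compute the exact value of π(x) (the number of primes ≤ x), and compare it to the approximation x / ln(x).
π(1296) = 210;  x/ln(x) ≈ 180.83;  relative error ≈ 13.89%.

Directly count primes up to 1296: π(1296) = 210. The PNT approximation gives 1296/ln(1296) ≈ 1296/7.16704 ≈ 180.83. Relative error (π(x) − x/ln(x)) / π(x) ≈ 13.89%; the approximation is known to undercount slightly (Li(x) is a better estimate).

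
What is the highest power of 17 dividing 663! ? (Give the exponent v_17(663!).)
v_17(663!) = 41

Legendre's formula: v_p(n!) = Σ_{k ≥ 1} ⌊n / p^k⌋. For p = 17, n = 663, the terms are:
  ⌊663/17^1⌋ = ⌊663/17⌋ = 39
  ⌊663/17^2⌋ = ⌊663/289⌋ = 2
(the next term ⌊663/17^3⌋ = 0, terminating the sum). Summing: v_17(663!) = 39 + 2 = 41.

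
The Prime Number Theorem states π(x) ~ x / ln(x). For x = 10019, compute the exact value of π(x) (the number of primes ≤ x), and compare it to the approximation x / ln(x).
π(10019) = 1231;  x/ln(x) ≈ 1087.57;  relative error ≈ 11.65%.

Directly count primes up to 10019: π(10019) = 1231. The PNT approximation gives 10019/ln(10019) ≈ 10019/9.21224 ≈ 1087.57. Relative error (π(x) − x/ln(x)) / π(x) ≈ 11.65%; the approximation is known to undercount slightly (Li(x) is a better estimate).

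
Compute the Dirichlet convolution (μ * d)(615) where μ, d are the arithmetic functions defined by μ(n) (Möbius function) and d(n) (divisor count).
(μ * d)(615) = 1

Divisors of 615: [1, 3, 5, 15, 41, 123, 205, 615]. For each d | 615:
  d = 1: μ(1) · d(615/1) = 1 · 8 = 8
  d = 3: μ(3) · d(615/3) = -1 · 4 = -4
  d = 5: μ(5) · d(615/5) = -1 · 4 = -4
  d = 15: μ(15) · d(615/15) = 1 · 2 = 2
  d = 41: μ(41) · d(615/41) = -1 · 4 = -4
  d = 123: μ(123) · d(615/123) = 1 · 2 = 2
  d = 205: μ(205) · d(615/205) = 1 · 2 = 2
  d = 615: μ(615) · d(615/615) = -1 · 1 = -1
Summing: (μ * d)(615) = 8 + -4 + -4 + 2 + -4 + 2 + 2 + -1 = 1.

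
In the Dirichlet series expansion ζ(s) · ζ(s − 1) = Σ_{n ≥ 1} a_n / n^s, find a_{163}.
σ(163) = 164

In the product (Σ m^0/m^s)(Σ k / k^s) = Σ (Σ_{d | n} d) / n^s, the coefficient of 1/n^s is σ(n) = Σ_{d | n} d. For n = 163, divisors are [1, 163]; summing: σ(163) = 164.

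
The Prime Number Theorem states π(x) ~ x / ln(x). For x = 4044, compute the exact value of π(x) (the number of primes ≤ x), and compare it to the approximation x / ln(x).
π(4044) = 557;  x/ln(x) ≈ 486.94;  relative error ≈ 12.58%.

Directly count primes up to 4044: π(4044) = 557. The PNT approximation gives 4044/ln(4044) ≈ 4044/8.30499 ≈ 486.94. Relative error (π(x) − x/ln(x)) / π(x) ≈ 12.58%; the approximation is known to undercount slightly (Li(x) is a better estimate).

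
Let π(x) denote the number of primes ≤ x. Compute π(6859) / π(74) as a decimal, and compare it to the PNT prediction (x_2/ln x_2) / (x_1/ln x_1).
π(6859)/π(74) = 882/21 ≈ 42.0000;  PNT prediction ≈ 45.1631.

π(74) = 21 and π(6859) = 882, so π(6859)/π(74) ≈ 42.0000. The PNT-predicted ratio is (6859/ln(6859)) / (74/ln(74)) ≈ 45.1631. The two agree to within a few percent, as expected.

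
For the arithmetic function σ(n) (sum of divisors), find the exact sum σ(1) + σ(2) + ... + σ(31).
Σ_{n ≤ 31} σ(n) = 794

Compute σ(n) for each 1 ≤ n ≤ 31: σ(1) = 1, σ(2) = 3, σ(3) = 4, σ(4) = 7, σ(5) = 6, σ(6) = 12, σ(7) = 8, σ(8) = 15, σ(9) = 13, σ(10) = 18, σ(11) = 12, σ(12) = 28, σ(13) = 14, σ(14) = 24, σ(15) = 24, σ(16) = 31, σ(17) = 18, σ(18) = 39, σ(19) = 20, σ(20) = 42, σ(21) = 32, σ(22) = 36, σ(23) = 24, σ(24) = 60, σ(25) = 31, σ(26) = 42, σ(27) = 40, σ(28) = 56, σ(29) = 30, σ(30) = 72, σ(31) = 32. Summing all 31 values: 794. (Average order: Σ_{n ≤ x} σ(n) ~ (π²/12) x². For x = 31, (π²/12)·31² ≈ 790.39.)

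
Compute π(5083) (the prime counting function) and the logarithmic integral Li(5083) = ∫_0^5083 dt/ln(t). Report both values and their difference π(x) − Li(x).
π(5083) = 679;  Li(5083) ≈ 694.02;  π(x) − Li(x) ≈ -15.02.

Direct count of primes ≤ 5083 gives π(5083) = 679. Numerical evaluation of the logarithmic integral gives Li(5083) ≈ 694.02. The difference π(x) − Li(x) ≈ -15.02 is typically negative for small/moderate x (Li(x) overestimates), though Littlewood's theorem shows this sign changes infinitely often.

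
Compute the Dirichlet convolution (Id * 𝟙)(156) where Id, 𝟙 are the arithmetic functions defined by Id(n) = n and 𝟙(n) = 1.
(Id * 𝟙)(156) = 392

Divisors of 156: [1, 2, 3, 4, 6, 12, 13, 26, 39, 52, 78, 156]. For each d | 156:
  d = 1: Id(1) · 𝟙(156/1) = 1 · 1 = 1
  d = 2: Id(2) · 𝟙(156/2) = 2 · 1 = 2
  d = 3: Id(3) · 𝟙(156/3) = 3 · 1 = 3
  d = 4: Id(4) · 𝟙(156/4) = 4 · 1 = 4
  d = 6: Id(6) · 𝟙(156/6) = 6 · 1 = 6
  d = 12: Id(12) · 𝟙(156/12) = 12 · 1 = 12
  d = 13: Id(13) · 𝟙(156/13) = 13 · 1 = 13
  d = 26: Id(26) · 𝟙(156/26) = 26 · 1 = 26
  d = 39: Id(39) · 𝟙(156/39) = 39 · 1 = 39
  d = 52: Id(52) · 𝟙(156/52) = 52 · 1 = 52
  d = 78: Id(78) · 𝟙(156/78) = 78 · 1 = 78
  d = 156: Id(156) · 𝟙(156/156) = 156 · 1 = 156
Summing: (Id * 𝟙)(156) = 1 + 2 + 3 + 4 + 6 + 12 + 13 + 26 + 39 + 52 + 78 + 156 = 392.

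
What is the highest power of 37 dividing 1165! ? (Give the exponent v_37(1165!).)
v_37(1165!) = 31

Legendre's formula: v_p(n!) = Σ_{k ≥ 1} ⌊n / p^k⌋. For p = 37, n = 1165, the terms are:
  ⌊1165/37^1⌋ = ⌊1165/37⌋ = 31
(the next term ⌊1165/37^2⌋ = 0, terminating the sum). Summing: v_37(1165!) = 31 = 31.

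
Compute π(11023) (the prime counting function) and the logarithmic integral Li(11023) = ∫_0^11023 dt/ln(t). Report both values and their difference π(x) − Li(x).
π(11023) = 1336;  Li(11023) ≈ 1356.62;  π(x) − Li(x) ≈ -20.62.

Direct count of primes ≤ 11023 gives π(11023) = 1336. Numerical evaluation of the logarithmic integral gives Li(11023) ≈ 1356.62. The difference π(x) − Li(x) ≈ -20.62 is typically negative for small/moderate x (Li(x) overestimates), though Littlewood's theorem shows this sign changes infinitely often.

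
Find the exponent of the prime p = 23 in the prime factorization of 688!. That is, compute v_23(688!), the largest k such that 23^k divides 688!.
v_23(688!) = 30

Legendre's formula: v_p(n!) = Σ_{k ≥ 1} ⌊n / p^k⌋. For p = 23, n = 688, the terms are:
  ⌊688/23^1⌋ = ⌊688/23⌋ = 29
  ⌊688/23^2⌋ = ⌊688/529⌋ = 1
(the next term ⌊688/23^3⌋ = 0, terminating the sum). Summing: v_23(688!) = 29 + 1 = 30.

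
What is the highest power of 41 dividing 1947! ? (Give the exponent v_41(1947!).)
v_41(1947!) = 48

Legendre's formula: v_p(n!) = Σ_{k ≥ 1} ⌊n / p^k⌋. For p = 41, n = 1947, the terms are:
  ⌊1947/41^1⌋ = ⌊1947/41⌋ = 47
  ⌊1947/41^2⌋ = ⌊1947/1681⌋ = 1
(the next term ⌊1947/41^3⌋ = 0, terminating the sum). Summing: v_41(1947!) = 47 + 1 = 48.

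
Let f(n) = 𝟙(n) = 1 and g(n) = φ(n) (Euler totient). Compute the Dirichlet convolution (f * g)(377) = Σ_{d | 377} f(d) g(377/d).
(𝟙 * φ)(377) = 377

Divisors of 377: [1, 13, 29, 377]. For each d | 377:
  d = 1: 𝟙(1) · φ(377/1) = 1 · 336 = 336
  d = 13: 𝟙(13) · φ(377/13) = 1 · 28 = 28
  d = 29: 𝟙(29) · φ(377/29) = 1 · 12 = 12
  d = 377: 𝟙(377) · φ(377/377) = 1 · 1 = 1
Summing: (𝟙 * φ)(377) = 336 + 28 + 12 + 1 = 377.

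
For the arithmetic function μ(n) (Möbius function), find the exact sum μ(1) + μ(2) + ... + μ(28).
Σ_{n ≤ 28} μ(n) = -1

Compute μ(n) for each 1 ≤ n ≤ 28: μ(1) = 1, μ(2) = -1, μ(3) = -1, μ(4) = 0, μ(5) = -1, μ(6) = 1, μ(7) = -1, μ(8) = 0, μ(9) = 0, μ(10) = 1, μ(11) = -1, μ(12) = 0, μ(13) = -1, μ(14) = 1, μ(15) = 1, μ(16) = 0, μ(17) = -1, μ(18) = 0, μ(19) = -1, μ(20) = 0, μ(21) = 1, μ(22) = 1, μ(23) = -1, μ(24) = 0, μ(25) = 0, μ(26) = 1, μ(27) = 0, μ(28) = 0. Summing all 28 values: -1. (Mertens function M(x) = Σ_{n ≤ x} μ(n); on average M(x) should be small (PNT ⟺ M(x) = o(x)).)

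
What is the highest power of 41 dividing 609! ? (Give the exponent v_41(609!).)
v_41(609!) = 14

Legendre's formula: v_p(n!) = Σ_{k ≥ 1} ⌊n / p^k⌋. For p = 41, n = 609, the terms are:
  ⌊609/41^1⌋ = ⌊609/41⌋ = 14
(the next term ⌊609/41^2⌋ = 0, terminating the sum). Summing: v_41(609!) = 14 = 14.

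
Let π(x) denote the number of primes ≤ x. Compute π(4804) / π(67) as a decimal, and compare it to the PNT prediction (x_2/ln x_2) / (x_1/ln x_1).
π(4804)/π(67) = 647/19 ≈ 34.0526;  PNT prediction ≈ 35.5639.

π(67) = 19 and π(4804) = 647, so π(4804)/π(67) ≈ 34.0526. The PNT-predicted ratio is (4804/ln(4804)) / (67/ln(67)) ≈ 35.5639. The two agree to within a few percent, as expected.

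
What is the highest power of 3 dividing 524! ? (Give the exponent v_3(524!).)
v_3(524!) = 259

Legendre's formula: v_p(n!) = Σ_{k ≥ 1} ⌊n / p^k⌋. For p = 3, n = 524, the terms are:
  ⌊524/3^1⌋ = ⌊524/3⌋ = 174
  ⌊524/3^2⌋ = ⌊524/9⌋ = 58
  ⌊524/3^3⌋ = ⌊524/27⌋ = 19
  ⌊524/3^4⌋ = ⌊524/81⌋ = 6
  ⌊524/3^5⌋ = ⌊524/243⌋ = 2
(the next term ⌊524/3^6⌋ = 0, terminating the sum). Summing: v_3(524!) = 174 + 58 + 19 + 6 + 2 = 259.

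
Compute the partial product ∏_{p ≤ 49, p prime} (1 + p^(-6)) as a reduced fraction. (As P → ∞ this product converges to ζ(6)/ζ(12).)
∏ = 862155056480201047883460386910418315829132841121015872043175453729006428800800000/847666095717512475523225986389496867701830685289319692004055511811488189213173229

The primes p ≤ 49 are [2, 3, 5, 7, 11, 13, 17, 19, 23, 29, 31, 37, 41, 43, 47]. For each, (1 + 1/p^6) = (p^6 + 1)/p^6. Multiplying these fractions over p ∈ [2, 3, 5, 7, 11, 13, 17, 19, 23, 29, 31, 37, 41, 43, 47] gives 862155056480201047883460386910418315829132841121015872043175453729006428800800000/847666095717512475523225986389496867701830685289319692004055511811488189213173229. (In the limit P → ∞ this tends to ζ(6)/ζ(12).)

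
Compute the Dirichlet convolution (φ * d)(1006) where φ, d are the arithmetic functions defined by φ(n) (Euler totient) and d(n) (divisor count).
(φ * d)(1006) = 1512

Divisors of 1006: [1, 2, 503, 1006]. For each d | 1006:
  d = 1: φ(1) · d(1006/1) = 1 · 4 = 4
  d = 2: φ(2) · d(1006/2) = 1 · 2 = 2
  d = 503: φ(503) · d(1006/503) = 502 · 2 = 1004
  d = 1006: φ(1006) · d(1006/1006) = 502 · 1 = 502
Summing: (φ * d)(1006) = 4 + 2 + 1004 + 502 = 1512.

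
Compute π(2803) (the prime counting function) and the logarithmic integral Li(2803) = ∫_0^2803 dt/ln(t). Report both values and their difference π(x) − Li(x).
π(2803) = 409;  Li(2803) ≈ 418.05;  π(x) − Li(x) ≈ -9.05.

Direct count of primes ≤ 2803 gives π(2803) = 409. Numerical evaluation of the logarithmic integral gives Li(2803) ≈ 418.05. The difference π(x) − Li(x) ≈ -9.05 is typically negative for small/moderate x (Li(x) overestimates), though Littlewood's theorem shows this sign changes infinitely often.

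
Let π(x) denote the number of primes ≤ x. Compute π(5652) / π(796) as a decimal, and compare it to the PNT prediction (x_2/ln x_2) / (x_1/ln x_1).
π(5652)/π(796) = 743/138 ≈ 5.3841;  PNT prediction ≈ 5.4896.

π(796) = 138 and π(5652) = 743, so π(5652)/π(796) ≈ 5.3841. The PNT-predicted ratio is (5652/ln(5652)) / (796/ln(796)) ≈ 5.4896. The two agree to within a few percent, as expected.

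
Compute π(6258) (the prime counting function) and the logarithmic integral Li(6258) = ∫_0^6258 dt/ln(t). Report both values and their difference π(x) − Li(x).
π(6258) = 813;  Li(6258) ≈ 830.00;  π(x) − Li(x) ≈ -17.00.

Direct count of primes ≤ 6258 gives π(6258) = 813. Numerical evaluation of the logarithmic integral gives Li(6258) ≈ 830.00. The difference π(x) − Li(x) ≈ -17.00 is typically negative for small/moderate x (Li(x) overestimates), though Littlewood's theorem shows this sign changes infinitely often.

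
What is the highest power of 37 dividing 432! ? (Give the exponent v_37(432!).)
v_37(432!) = 11

Legendre's formula: v_p(n!) = Σ_{k ≥ 1} ⌊n / p^k⌋. For p = 37, n = 432, the terms are:
  ⌊432/37^1⌋ = ⌊432/37⌋ = 11
(the next term ⌊432/37^2⌋ = 0, terminating the sum). Summing: v_37(432!) = 11 = 11.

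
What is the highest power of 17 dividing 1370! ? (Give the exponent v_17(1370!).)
v_17(1370!) = 84

Legendre's formula: v_p(n!) = Σ_{k ≥ 1} ⌊n / p^k⌋. For p = 17, n = 1370, the terms are:
  ⌊1370/17^1⌋ = ⌊1370/17⌋ = 80
  ⌊1370/17^2⌋ = ⌊1370/289⌋ = 4
(the next term ⌊1370/17^3⌋ = 0, terminating the sum). Summing: v_17(1370!) = 80 + 4 = 84.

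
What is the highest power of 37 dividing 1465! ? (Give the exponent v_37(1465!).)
v_37(1465!) = 40

Legendre's formula: v_p(n!) = Σ_{k ≥ 1} ⌊n / p^k⌋. For p = 37, n = 1465, the terms are:
  ⌊1465/37^1⌋ = ⌊1465/37⌋ = 39
  ⌊1465/37^2⌋ = ⌊1465/1369⌋ = 1
(the next term ⌊1465/37^3⌋ = 0, terminating the sum). Summing: v_37(1465!) = 39 + 1 = 40.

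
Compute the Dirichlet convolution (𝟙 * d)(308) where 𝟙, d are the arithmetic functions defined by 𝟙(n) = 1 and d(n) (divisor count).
(𝟙 * d)(308) = 54

Divisors of 308: [1, 2, 4, 7, 11, 14, 22, 28, 44, 77, 154, 308]. For each d | 308:
  d = 1: 𝟙(1) · d(308/1) = 1 · 12 = 12
  d = 2: 𝟙(2) · d(308/2) = 1 · 8 = 8
  d = 4: 𝟙(4) · d(308/4) = 1 · 4 = 4
  d = 7: 𝟙(7) · d(308/7) = 1 · 6 = 6
  d = 11: 𝟙(11) · d(308/11) = 1 · 6 = 6
  d = 14: 𝟙(14) · d(308/14) = 1 · 4 = 4
  d = 22: 𝟙(22) · d(308/22) = 1 · 4 = 4
  d = 28: 𝟙(28) · d(308/28) = 1 · 2 = 2
  d = 44: 𝟙(44) · d(308/44) = 1 · 2 = 2
  d = 77: 𝟙(77) · d(308/77) = 1 · 3 = 3
  d = 154: 𝟙(154) · d(308/154) = 1 · 2 = 2
  d = 308: 𝟙(308) · d(308/308) = 1 · 1 = 1
Summing: (𝟙 * d)(308) = 12 + 8 + 4 + 6 + 6 + 4 + 4 + 2 + 2 + 3 + 2 + 1 = 54.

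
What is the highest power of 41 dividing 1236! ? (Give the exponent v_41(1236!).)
v_41(1236!) = 30

Legendre's formula: v_p(n!) = Σ_{k ≥ 1} ⌊n / p^k⌋. For p = 41, n = 1236, the terms are:
  ⌊1236/41^1⌋ = ⌊1236/41⌋ = 30
(the next term ⌊1236/41^2⌋ = 0, terminating the sum). Summing: v_41(1236!) = 30 = 30.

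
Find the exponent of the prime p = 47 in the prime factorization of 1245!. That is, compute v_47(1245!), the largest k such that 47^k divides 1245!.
v_47(1245!) = 26

Legendre's formula: v_p(n!) = Σ_{k ≥ 1} ⌊n / p^k⌋. For p = 47, n = 1245, the terms are:
  ⌊1245/47^1⌋ = ⌊1245/47⌋ = 26
(the next term ⌊1245/47^2⌋ = 0, terminating the sum). Summing: v_47(1245!) = 26 = 26.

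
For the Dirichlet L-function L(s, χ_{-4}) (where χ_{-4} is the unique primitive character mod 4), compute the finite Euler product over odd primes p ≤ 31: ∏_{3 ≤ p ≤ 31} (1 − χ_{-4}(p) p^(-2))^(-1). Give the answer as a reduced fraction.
∏ = 70163108671177093/76623095660544000

The odd primes p ≤ 31 are [3, 5, 7, 11, 13, 17, 19, 23, 29, 31]. For each, χ(p) = 1 if p ≡ 1 mod 4, χ(p) = −1 if p ≡ 3 mod 4. Taking (1 − χ(p)/p^2)^(-1) = p^2/(p^2 − χ(p)): (1 − (-1)/3^2)^(-1) · (1 − (1)/5^2)^(-1) · (1 − (-1)/7^2)^(-1) · (1 − (-1)/11^2)^(-1) · (1 − (1)/13^2)^(-1) · (1 − (1)/17^2)^(-1) · (1 − (-1)/19^2)^(-1) · (1 − (-1)/23^2)^(-1) · (1 − (1)/29^2)^(-1) · (1 − (-1)/31^2)^(-1) = 70163108671177093/76623095660544000.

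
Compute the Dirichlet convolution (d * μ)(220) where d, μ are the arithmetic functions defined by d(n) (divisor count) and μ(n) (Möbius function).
(d * μ)(220) = 1

Divisors of 220: [1, 2, 4, 5, 10, 11, 20, 22, 44, 55, 110, 220]. For each d | 220:
  d = 1: d(1) · μ(220/1) = 1 · 0 = 0
  d = 2: d(2) · μ(220/2) = 2 · -1 = -2
  d = 4: d(4) · μ(220/4) = 3 · 1 = 3
  d = 5: d(5) · μ(220/5) = 2 · 0 = 0
  d = 10: d(10) · μ(220/10) = 4 · 1 = 4
  d = 11: d(11) · μ(220/11) = 2 · 0 = 0
  d = 20: d(20) · μ(220/20) = 6 · -1 = -6
  d = 22: d(22) · μ(220/22) = 4 · 1 = 4
  d = 44: d(44) · μ(220/44) = 6 · -1 = -6
  d = 55: d(55) · μ(220/55) = 4 · 0 = 0
  d = 110: d(110) · μ(220/110) = 8 · -1 = -8
  d = 220: d(220) · μ(220/220) = 12 · 1 = 12
Summing: (d * μ)(220) = 0 + -2 + 3 + 0 + 4 + 0 + -6 + 4 + -6 + 0 + -8 + 12 = 1.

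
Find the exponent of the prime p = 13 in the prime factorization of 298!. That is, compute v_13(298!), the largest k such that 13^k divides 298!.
v_13(298!) = 23

Legendre's formula: v_p(n!) = Σ_{k ≥ 1} ⌊n / p^k⌋. For p = 13, n = 298, the terms are:
  ⌊298/13^1⌋ = ⌊298/13⌋ = 22
  ⌊298/13^2⌋ = ⌊298/169⌋ = 1
(the next term ⌊298/13^3⌋ = 0, terminating the sum). Summing: v_13(298!) = 22 + 1 = 23.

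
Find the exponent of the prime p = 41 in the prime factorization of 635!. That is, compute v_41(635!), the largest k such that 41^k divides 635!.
v_41(635!) = 15

Legendre's formula: v_p(n!) = Σ_{k ≥ 1} ⌊n / p^k⌋. For p = 41, n = 635, the terms are:
  ⌊635/41^1⌋ = ⌊635/41⌋ = 15
(the next term ⌊635/41^2⌋ = 0, terminating the sum). Summing: v_41(635!) = 15 = 15.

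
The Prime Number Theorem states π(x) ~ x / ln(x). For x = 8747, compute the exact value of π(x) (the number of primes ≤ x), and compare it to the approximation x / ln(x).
π(8747) = 1091;  x/ln(x) ≈ 963.70;  relative error ≈ 11.67%.

Directly count primes up to 8747: π(8747) = 1091. The PNT approximation gives 8747/ln(8747) ≈ 8747/9.07647 ≈ 963.70. Relative error (π(x) − x/ln(x)) / π(x) ≈ 11.67%; the approximation is known to undercount slightly (Li(x) is a better estimate).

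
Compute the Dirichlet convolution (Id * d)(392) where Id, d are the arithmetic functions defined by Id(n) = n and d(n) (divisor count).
(Id * d)(392) = 1716

Divisors of 392: [1, 2, 4, 7, 8, 14, 28, 49, 56, 98, 196, 392]. For each d | 392:
  d = 1: Id(1) · d(392/1) = 1 · 12 = 12
  d = 2: Id(2) · d(392/2) = 2 · 9 = 18
  d = 4: Id(4) · d(392/4) = 4 · 6 = 24
  d = 7: Id(7) · d(392/7) = 7 · 8 = 56
  d = 8: Id(8) · d(392/8) = 8 · 3 = 24
  d = 14: Id(14) · d(392/14) = 14 · 6 = 84
  d = 28: Id(28) · d(392/28) = 28 · 4 = 112
  d = 49: Id(49) · d(392/49) = 49 · 4 = 196
  d = 56: Id(56) · d(392/56) = 56 · 2 = 112
  d = 98: Id(98) · d(392/98) = 98 · 3 = 294
  d = 196: Id(196) · d(392/196) = 196 · 2 = 392
  d = 392: Id(392) · d(392/392) = 392 · 1 = 392
Summing: (Id * d)(392) = 12 + 18 + 24 + 56 + 24 + 84 + 112 + 196 + 112 + 294 + 392 + 392 = 1716.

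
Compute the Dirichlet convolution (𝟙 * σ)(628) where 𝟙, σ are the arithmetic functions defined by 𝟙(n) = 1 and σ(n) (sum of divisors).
(𝟙 * σ)(628) = 1749

Divisors of 628: [1, 2, 4, 157, 314, 628]. For each d | 628:
  d = 1: 𝟙(1) · σ(628/1) = 1 · 1106 = 1106
  d = 2: 𝟙(2) · σ(628/2) = 1 · 474 = 474
  d = 4: 𝟙(4) · σ(628/4) = 1 · 158 = 158
  d = 157: 𝟙(157) · σ(628/157) = 1 · 7 = 7
  d = 314: 𝟙(314) · σ(628/314) = 1 · 3 = 3
  d = 628: 𝟙(628) · σ(628/628) = 1 · 1 = 1
Summing: (𝟙 * σ)(628) = 1106 + 474 + 158 + 7 + 3 + 1 = 1749.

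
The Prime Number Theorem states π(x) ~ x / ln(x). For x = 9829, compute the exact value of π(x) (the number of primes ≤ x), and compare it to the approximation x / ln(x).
π(9829) = 1212;  x/ln(x) ≈ 1069.17;  relative error ≈ 11.78%.

Directly count primes up to 9829: π(9829) = 1212. The PNT approximation gives 9829/ln(9829) ≈ 9829/9.19309 ≈ 1069.17. Relative error (π(x) − x/ln(x)) / π(x) ≈ 11.78%; the approximation is known to undercount slightly (Li(x) is a better estimate).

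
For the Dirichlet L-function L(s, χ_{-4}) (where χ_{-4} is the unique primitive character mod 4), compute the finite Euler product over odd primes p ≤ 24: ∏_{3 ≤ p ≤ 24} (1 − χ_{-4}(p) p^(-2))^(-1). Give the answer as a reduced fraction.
∏ = 7900068038863/8628726988800

The odd primes p ≤ 24 are [3, 5, 7, 11, 13, 17, 19, 23]. For each, χ(p) = 1 if p ≡ 1 mod 4, χ(p) = −1 if p ≡ 3 mod 4. Taking (1 − χ(p)/p^2)^(-1) = p^2/(p^2 − χ(p)): (1 − (-1)/3^2)^(-1) · (1 − (1)/5^2)^(-1) · (1 − (-1)/7^2)^(-1) · (1 − (-1)/11^2)^(-1) · (1 − (1)/13^2)^(-1) · (1 − (1)/17^2)^(-1) · (1 − (-1)/19^2)^(-1) · (1 − (-1)/23^2)^(-1) = 7900068038863/8628726988800.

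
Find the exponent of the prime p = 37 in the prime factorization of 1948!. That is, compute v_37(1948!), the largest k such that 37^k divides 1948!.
v_37(1948!) = 53

Legendre's formula: v_p(n!) = Σ_{k ≥ 1} ⌊n / p^k⌋. For p = 37, n = 1948, the terms are:
  ⌊1948/37^1⌋ = ⌊1948/37⌋ = 52
  ⌊1948/37^2⌋ = ⌊1948/1369⌋ = 1
(the next term ⌊1948/37^3⌋ = 0, terminating the sum). Summing: v_37(1948!) = 52 + 1 = 53.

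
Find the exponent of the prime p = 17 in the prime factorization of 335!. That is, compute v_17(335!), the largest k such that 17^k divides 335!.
v_17(335!) = 20

Legendre's formula: v_p(n!) = Σ_{k ≥ 1} ⌊n / p^k⌋. For p = 17, n = 335, the terms are:
  ⌊335/17^1⌋ = ⌊335/17⌋ = 19
  ⌊335/17^2⌋ = ⌊335/289⌋ = 1
(the next term ⌊335/17^3⌋ = 0, terminating the sum). Summing: v_17(335!) = 19 + 1 = 20.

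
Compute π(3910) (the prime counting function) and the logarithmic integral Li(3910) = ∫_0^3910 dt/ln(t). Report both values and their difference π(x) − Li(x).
π(3910) = 540;  Li(3910) ≈ 554.50;  π(x) − Li(x) ≈ -14.50.

Direct count of primes ≤ 3910 gives π(3910) = 540. Numerical evaluation of the logarithmic integral gives Li(3910) ≈ 554.50. The difference π(x) − Li(x) ≈ -14.50 is typically negative for small/moderate x (Li(x) overestimates), though Littlewood's theorem shows this sign changes infinitely often.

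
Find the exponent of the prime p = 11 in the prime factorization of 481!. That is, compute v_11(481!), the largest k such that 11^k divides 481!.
v_11(481!) = 46

Legendre's formula: v_p(n!) = Σ_{k ≥ 1} ⌊n / p^k⌋. For p = 11, n = 481, the terms are:
  ⌊481/11^1⌋ = ⌊481/11⌋ = 43
  ⌊481/11^2⌋ = ⌊481/121⌋ = 3
(the next term ⌊481/11^3⌋ = 0, terminating the sum). Summing: v_11(481!) = 43 + 3 = 46.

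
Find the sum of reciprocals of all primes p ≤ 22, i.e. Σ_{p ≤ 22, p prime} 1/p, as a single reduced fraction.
Σ 1/p = 14117683/9699690

π(22) = 8, so the primes ≤ 22 are [2, 3, 5, 7, 11, 13, 17, 19]. Summing 1/p over these primes: 14117683/9699690 ≈ 1.4555. Mertens estimate ln ln(22) + 0.2615 ≈ 1.3900.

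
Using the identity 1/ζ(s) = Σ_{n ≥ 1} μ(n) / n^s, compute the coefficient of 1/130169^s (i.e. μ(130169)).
μ(130169) = 1

Factor n = 130169 = 13 · 17 · 19 · 31. μ(n) = 0 if any exponent ≥ 2 (not squarefree); otherwise μ(n) = (−1)^{ω(n)} where ω(n) is the number of distinct prime factors. Applying: μ(130169) = 1.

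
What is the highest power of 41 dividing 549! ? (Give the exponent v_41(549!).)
v_41(549!) = 13

Legendre's formula: v_p(n!) = Σ_{k ≥ 1} ⌊n / p^k⌋. For p = 41, n = 549, the terms are:
  ⌊549/41^1⌋ = ⌊549/41⌋ = 13
(the next term ⌊549/41^2⌋ = 0, terminating the sum). Summing: v_41(549!) = 13 = 13.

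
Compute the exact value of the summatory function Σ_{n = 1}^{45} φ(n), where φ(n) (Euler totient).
Σ_{n ≤ 45} φ(n) = 628

Compute φ(n) for each 1 ≤ n ≤ 45: φ(1) = 1, φ(2) = 1, φ(3) = 2, φ(4) = 2, φ(5) = 4, φ(6) = 2, φ(7) = 6, φ(8) = 4, φ(9) = 6, φ(10) = 4, φ(11) = 10, φ(12) = 4, φ(13) = 12, φ(14) = 6, φ(15) = 8, φ(16) = 8, φ(17) = 16, φ(18) = 6, φ(19) = 18, φ(20) = 8, φ(21) = 12, φ(22) = 10, φ(23) = 22, φ(24) = 8, φ(25) = 20, φ(26) = 12, φ(27) = 18, φ(28) = 12, φ(29) = 28, φ(30) = 8, φ(31) = 30, φ(32) = 16, φ(33) = 20, φ(34) = 16, φ(35) = 24, φ(36) = 12, φ(37) = 36, φ(38) = 18, φ(39) = 24, φ(40) = 16, φ(41) = 40, φ(42) = 12, φ(43) = 42, φ(44) = 20, φ(45) = 24. Summing all 45 values: 628. (Average order: Σ_{n ≤ x} φ(n) ~ (3/π²) x². For x = 45, (3/π²)·45² ≈ 615.53.)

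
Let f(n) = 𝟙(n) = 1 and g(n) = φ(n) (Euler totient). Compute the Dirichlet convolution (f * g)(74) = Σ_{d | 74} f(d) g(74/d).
(𝟙 * φ)(74) = 74

Divisors of 74: [1, 2, 37, 74]. For each d | 74:
  d = 1: 𝟙(1) · φ(74/1) = 1 · 36 = 36
  d = 2: 𝟙(2) · φ(74/2) = 1 · 36 = 36
  d = 37: 𝟙(37) · φ(74/37) = 1 · 1 = 1
  d = 74: 𝟙(74) · φ(74/74) = 1 · 1 = 1
Summing: (𝟙 * φ)(74) = 36 + 36 + 1 + 1 = 74.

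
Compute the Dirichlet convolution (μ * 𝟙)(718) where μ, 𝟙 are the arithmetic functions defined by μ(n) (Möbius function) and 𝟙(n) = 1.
(μ * 𝟙)(718) = 0

Divisors of 718: [1, 2, 359, 718]. For each d | 718:
  d = 1: μ(1) · 𝟙(718/1) = 1 · 1 = 1
  d = 2: μ(2) · 𝟙(718/2) = -1 · 1 = -1
  d = 359: μ(359) · 𝟙(718/359) = -1 · 1 = -1
  d = 718: μ(718) · 𝟙(718/718) = 1 · 1 = 1
Summing: (μ * 𝟙)(718) = 1 + -1 + -1 + 1 = 0.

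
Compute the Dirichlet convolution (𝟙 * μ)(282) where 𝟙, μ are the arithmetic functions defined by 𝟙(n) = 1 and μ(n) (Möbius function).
(𝟙 * μ)(282) = 0

Divisors of 282: [1, 2, 3, 6, 47, 94, 141, 282]. For each d | 282:
  d = 1: 𝟙(1) · μ(282/1) = 1 · -1 = -1
  d = 2: 𝟙(2) · μ(282/2) = 1 · 1 = 1
  d = 3: 𝟙(3) · μ(282/3) = 1 · 1 = 1
  d = 6: 𝟙(6) · μ(282/6) = 1 · -1 = -1
  d = 47: 𝟙(47) · μ(282/47) = 1 · 1 = 1
  d = 94: 𝟙(94) · μ(282/94) = 1 · -1 = -1
  d = 141: 𝟙(141) · μ(282/141) = 1 · -1 = -1
  d = 282: 𝟙(282) · μ(282/282) = 1 · 1 = 1
Summing: (𝟙 * μ)(282) = -1 + 1 + 1 + -1 + 1 + -1 + -1 + 1 = 0.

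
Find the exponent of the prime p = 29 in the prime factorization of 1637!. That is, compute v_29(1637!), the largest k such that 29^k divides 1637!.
v_29(1637!) = 57

Legendre's formula: v_p(n!) = Σ_{k ≥ 1} ⌊n / p^k⌋. For p = 29, n = 1637, the terms are:
  ⌊1637/29^1⌋ = ⌊1637/29⌋ = 56
  ⌊1637/29^2⌋ = ⌊1637/841⌋ = 1
(the next term ⌊1637/29^3⌋ = 0, terminating the sum). Summing: v_29(1637!) = 56 + 1 = 57.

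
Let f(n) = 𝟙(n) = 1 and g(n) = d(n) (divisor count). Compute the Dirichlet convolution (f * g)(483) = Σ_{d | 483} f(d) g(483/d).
(𝟙 * d)(483) = 27

Divisors of 483: [1, 3, 7, 21, 23, 69, 161, 483]. For each d | 483:
  d = 1: 𝟙(1) · d(483/1) = 1 · 8 = 8
  d = 3: 𝟙(3) · d(483/3) = 1 · 4 = 4
  d = 7: 𝟙(7) · d(483/7) = 1 · 4 = 4
  d = 21: 𝟙(21) · d(483/21) = 1 · 2 = 2
  d = 23: 𝟙(23) · d(483/23) = 1 · 4 = 4
  d = 69: 𝟙(69) · d(483/69) = 1 · 2 = 2
  d = 161: 𝟙(161) · d(483/161) = 1 · 2 = 2
  d = 483: 𝟙(483) · d(483/483) = 1 · 1 = 1
Summing: (𝟙 * d)(483) = 8 + 4 + 4 + 2 + 4 + 2 + 2 + 1 = 27.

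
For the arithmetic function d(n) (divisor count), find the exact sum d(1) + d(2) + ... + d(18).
Σ_{n ≤ 18} d(n) = 58

Compute d(n) for each 1 ≤ n ≤ 18: d(1) = 1, d(2) = 2, d(3) = 2, d(4) = 3, d(5) = 2, d(6) = 4, d(7) = 2, d(8) = 4, d(9) = 3, d(10) = 4, d(11) = 2, d(12) = 6, d(13) = 2, d(14) = 4, d(15) = 4, d(16) = 5, d(17) = 2, d(18) = 6. Summing all 18 values: 58. (Dirichlet's divisor formula: Σ_{n ≤ x} d(n) = x ln(x) + (2γ − 1) x + O(√x). For x = 18, the asymptotic estimate is ≈ 54.81.)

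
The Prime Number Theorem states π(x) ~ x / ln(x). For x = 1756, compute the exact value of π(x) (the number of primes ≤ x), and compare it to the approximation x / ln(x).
π(1756) = 273;  x/ln(x) ≈ 235.05;  relative error ≈ 13.90%.

Directly count primes up to 1756: π(1756) = 273. The PNT approximation gives 1756/ln(1756) ≈ 1756/7.47079 ≈ 235.05. Relative error (π(x) − x/ln(x)) / π(x) ≈ 13.90%; the approximation is known to undercount slightly (Li(x) is a better estimate).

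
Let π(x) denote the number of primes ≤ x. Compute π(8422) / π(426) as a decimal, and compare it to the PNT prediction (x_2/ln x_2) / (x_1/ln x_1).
π(8422)/π(426) = 1052/82 ≈ 12.8293;  PNT prediction ≈ 13.2428.

π(426) = 82 and π(8422) = 1052, so π(8422)/π(426) ≈ 12.8293. The PNT-predicted ratio is (8422/ln(8422)) / (426/ln(426)) ≈ 13.2428. The two agree to within a few percent, as expected.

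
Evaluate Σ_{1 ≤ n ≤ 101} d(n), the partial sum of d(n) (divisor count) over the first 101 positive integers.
Σ_{n ≤ 101} d(n) = 484

Compute d(n) for each 1 ≤ n ≤ 101: d(1) = 1, d(2) = 2, d(3) = 2, d(4) = 3, d(5) = 2, d(6) = 4, d(7) = 2, d(8) = 4, d(9) = 3, d(10) = 4, d(11) = 2, d(12) = 6, d(13) = 2, d(14) = 4, d(15) = 4, d(16) = 5, d(17) = 2, d(18) = 6, d(19) = 2, d(20) = 6, d(21) = 4, d(22) = 4, d(23) = 2, d(24) = 8, d(25) = 3, d(26) = 4, d(27) = 4, d(28) = 6, d(29) = 2, d(30) = 8, d(31) = 2, d(32) = 6, d(33) = 4, d(34) = 4, d(35) = 4, d(36) = 9, d(37) = 2, d(38) = 4, d(39) = 4, d(40) = 8, d(41) = 2, d(42) = 8, d(43) = 2, d(44) = 6, d(45) = 6, d(46) = 4, d(47) = 2, d(48) = 10, d(49) = 3, d(50) = 6, d(51) = 4, d(52) = 6, d(53) = 2, d(54) = 8, d(55) = 4, d(56) = 8, d(57) = 4, d(58) = 4, d(59) = 2, d(60) = 12, d(61) = 2, d(62) = 4, d(63) = 6, d(64) = 7, d(65) = 4, d(66) = 8, d(67) = 2, d(68) = 6, d(69) = 4, d(70) = 8, d(71) = 2, d(72) = 12, d(73) = 2, d(74) = 4, d(75) = 6, d(76) = 6, d(77) = 4, d(78) = 8, d(79) = 2, d(80) = 10, d(81) = 5, d(82) = 4, d(83) = 2, d(84) = 12, d(85) = 4, d(86) = 4, d(87) = 4, d(88) = 8, d(89) = 2, d(90) = 12, d(91) = 4, d(92) = 6, d(93) = 4, d(94) = 4, d(95) = 4, d(96) = 12, d(97) = 2, d(98) = 6, d(99) = 6, d(100) = 9, d(101) = 2. Summing all 101 values: 484. (Dirichlet's divisor formula: Σ_{n ≤ x} d(n) = x ln(x) + (2γ − 1) x + O(√x). For x = 101, the asymptotic estimate is ≈ 481.72.)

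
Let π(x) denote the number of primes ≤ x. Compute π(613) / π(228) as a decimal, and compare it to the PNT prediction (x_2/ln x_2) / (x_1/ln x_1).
π(613)/π(228) = 112/49 ≈ 2.2857;  PNT prediction ≈ 2.2743.

π(228) = 49 and π(613) = 112, so π(613)/π(228) ≈ 2.2857. The PNT-predicted ratio is (613/ln(613)) / (228/ln(228)) ≈ 2.2743. The two agree to within a few percent, as expected.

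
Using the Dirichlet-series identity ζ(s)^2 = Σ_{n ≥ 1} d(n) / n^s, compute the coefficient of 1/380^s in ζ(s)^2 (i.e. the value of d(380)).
d(380) = 12

ζ(s)^2 = (Σ 1/m^s)(Σ 1/k^s). The coefficient of 1/n^s in the product is the number of ordered pairs (m, k) with mk = n, which equals d(n). For n = 380, divisors are [1, 2, 4, 5, 10, 19, 20, 38, 76, 95, 190, 380], so d(380) = 12.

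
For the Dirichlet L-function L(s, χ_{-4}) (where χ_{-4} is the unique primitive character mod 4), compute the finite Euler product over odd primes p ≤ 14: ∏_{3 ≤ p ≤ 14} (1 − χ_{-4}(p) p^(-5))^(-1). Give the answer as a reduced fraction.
∏ = 700807599951834375/703510729567397888

The odd primes p ≤ 14 are [3, 5, 7, 11, 13]. For each, χ(p) = 1 if p ≡ 1 mod 4, χ(p) = −1 if p ≡ 3 mod 4. Taking (1 − χ(p)/p^5)^(-1) = p^5/(p^5 − χ(p)): (1 − (-1)/3^5)^(-1) · (1 − (1)/5^5)^(-1) · (1 − (-1)/7^5)^(-1) · (1 − (-1)/11^5)^(-1) · (1 − (1)/13^5)^(-1) = 700807599951834375/703510729567397888.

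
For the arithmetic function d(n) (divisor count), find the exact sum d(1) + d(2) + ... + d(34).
Σ_{n ≤ 34} d(n) = 127

Compute d(n) for each 1 ≤ n ≤ 34: d(1) = 1, d(2) = 2, d(3) = 2, d(4) = 3, d(5) = 2, d(6) = 4, d(7) = 2, d(8) = 4, d(9) = 3, d(10) = 4, d(11) = 2, d(12) = 6, d(13) = 2, d(14) = 4, d(15) = 4, d(16) = 5, d(17) = 2, d(18) = 6, d(19) = 2, d(20) = 6, d(21) = 4, d(22) = 4, d(23) = 2, d(24) = 8, d(25) = 3, d(26) = 4, d(27) = 4, d(28) = 6, d(29) = 2, d(30) = 8, d(31) = 2, d(32) = 6, d(33) = 4, d(34) = 4. Summing all 34 values: 127. (Dirichlet's divisor formula: Σ_{n ≤ x} d(n) = x ln(x) + (2γ − 1) x + O(√x). For x = 34, the asymptotic estimate is ≈ 125.15.)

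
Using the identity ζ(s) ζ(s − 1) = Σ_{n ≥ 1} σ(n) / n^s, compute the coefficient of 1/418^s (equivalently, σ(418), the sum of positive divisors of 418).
σ(418) = 720

In the product (Σ m^0/m^s)(Σ k / k^s) = Σ (Σ_{d | n} d) / n^s, the coefficient of 1/n^s is σ(n) = Σ_{d | n} d. For n = 418, divisors are [1, 2, 11, 19, 22, 38, 209, 418]; summing: σ(418) = 720.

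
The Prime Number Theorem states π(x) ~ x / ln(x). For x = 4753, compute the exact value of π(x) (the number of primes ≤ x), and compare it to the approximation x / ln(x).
π(4753) = 640;  x/ln(x) ≈ 561.39;  relative error ≈ 12.28%.

Directly count primes up to 4753: π(4753) = 640. The PNT approximation gives 4753/ln(4753) ≈ 4753/8.46653 ≈ 561.39. Relative error (π(x) − x/ln(x)) / π(x) ≈ 12.28%; the approximation is known to undercount slightly (Li(x) is a better estimate).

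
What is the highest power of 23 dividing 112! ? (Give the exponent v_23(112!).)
v_23(112!) = 4

Legendre's formula: v_p(n!) = Σ_{k ≥ 1} ⌊n / p^k⌋. For p = 23, n = 112, the terms are:
  ⌊112/23^1⌋ = ⌊112/23⌋ = 4
(the next term ⌊112/23^2⌋ = 0, terminating the sum). Summing: v_23(112!) = 4 = 4.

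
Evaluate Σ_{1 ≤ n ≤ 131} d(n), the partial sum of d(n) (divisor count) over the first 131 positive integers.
Σ_{n ≤ 131} d(n) = 659

Compute d(n) for each 1 ≤ n ≤ 131: d(1) = 1, d(2) = 2, d(3) = 2, d(4) = 3, d(5) = 2, d(6) = 4, d(7) = 2, d(8) = 4, d(9) = 3, d(10) = 4, d(11) = 2, d(12) = 6, d(13) = 2, d(14) = 4, d(15) = 4, d(16) = 5, d(17) = 2, d(18) = 6, d(19) = 2, d(20) = 6, d(21) = 4, d(22) = 4, d(23) = 2, d(24) = 8, d(25) = 3, d(26) = 4, d(27) = 4, d(28) = 6, d(29) = 2, d(30) = 8, d(31) = 2, d(32) = 6, d(33) = 4, d(34) = 4, d(35) = 4, d(36) = 9, d(37) = 2, d(38) = 4, d(39) = 4, d(40) = 8, d(41) = 2, d(42) = 8, d(43) = 2, d(44) = 6, d(45) = 6, d(46) = 4, d(47) = 2, d(48) = 10, d(49) = 3, d(50) = 6, d(51) = 4, d(52) = 6, d(53) = 2, d(54) = 8, d(55) = 4, d(56) = 8, d(57) = 4, d(58) = 4, d(59) = 2, d(60) = 12, d(61) = 2, d(62) = 4, d(63) = 6, d(64) = 7, d(65) = 4, d(66) = 8, d(67) = 2, d(68) = 6, d(69) = 4, d(70) = 8, d(71) = 2, d(72) = 12, d(73) = 2, d(74) = 4, d(75) = 6, d(76) = 6, d(77) = 4, d(78) = 8, d(79) = 2, d(80) = 10, d(81) = 5, d(82) = 4, d(83) = 2, d(84) = 12, d(85) = 4, d(86) = 4, d(87) = 4, d(88) = 8, d(89) = 2, d(90) = 12, d(91) = 4, d(92) = 6, d(93) = 4, d(94) = 4, d(95) = 4, d(96) = 12, d(97) = 2, d(98) = 6, d(99) = 6, d(100) = 9, d(101) = 2, d(102) = 8, d(103) = 2, d(104) = 8, d(105) = 8, d(106) = 4, d(107) = 2, d(108) = 12, d(109) = 2, d(110) = 8, d(111) = 4, d(112) = 10, d(113) = 2, d(114) = 8, d(115) = 4, d(116) = 6, d(117) = 6, d(118) = 4, d(119) = 4, d(120) = 16, d(121) = 3, d(122) = 4, d(123) = 4, d(124) = 6, d(125) = 4, d(126) = 12, d(127) = 2, d(128) = 8, d(129) = 4, d(130) = 8, d(131) = 2. Summing all 131 values: 659. (Dirichlet's divisor formula: Σ_{n ≤ x} d(n) = x ln(x) + (2γ − 1) x + O(√x). For x = 131, the asymptotic estimate is ≈ 658.88.)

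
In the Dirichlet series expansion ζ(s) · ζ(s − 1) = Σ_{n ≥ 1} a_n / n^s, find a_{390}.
σ(390) = 1008

In the product (Σ m^0/m^s)(Σ k / k^s) = Σ (Σ_{d | n} d) / n^s, the coefficient of 1/n^s is σ(n) = Σ_{d | n} d. For n = 390, divisors are [1, 2, 3, 5, 6, 10, 13, 15, 26, 30, 39, 65, 78, 130, 195, 390]; summing: σ(390) = 1008.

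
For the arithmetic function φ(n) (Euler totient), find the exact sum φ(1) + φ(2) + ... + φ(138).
Σ_{n ≤ 138} φ(n) = 5814

Compute φ(n) for each 1 ≤ n ≤ 138: φ(1) = 1, φ(2) = 1, φ(3) = 2, φ(4) = 2, φ(5) = 4, φ(6) = 2, φ(7) = 6, φ(8) = 4, φ(9) = 6, φ(10) = 4, φ(11) = 10, φ(12) = 4, φ(13) = 12, φ(14) = 6, φ(15) = 8, φ(16) = 8, φ(17) = 16, φ(18) = 6, φ(19) = 18, φ(20) = 8, φ(21) = 12, φ(22) = 10, φ(23) = 22, φ(24) = 8, φ(25) = 20, φ(26) = 12, φ(27) = 18, φ(28) = 12, φ(29) = 28, φ(30) = 8, φ(31) = 30, φ(32) = 16, φ(33) = 20, φ(34) = 16, φ(35) = 24, φ(36) = 12, φ(37) = 36, φ(38) = 18, φ(39) = 24, φ(40) = 16, φ(41) = 40, φ(42) = 12, φ(43) = 42, φ(44) = 20, φ(45) = 24, φ(46) = 22, φ(47) = 46, φ(48) = 16, φ(49) = 42, φ(50) = 20, φ(51) = 32, φ(52) = 24, φ(53) = 52, φ(54) = 18, φ(55) = 40, φ(56) = 24, φ(57) = 36, φ(58) = 28, φ(59) = 58, φ(60) = 16, φ(61) = 60, φ(62) = 30, φ(63) = 36, φ(64) = 32, φ(65) = 48, φ(66) = 20, φ(67) = 66, φ(68) = 32, φ(69) = 44, φ(70) = 24, φ(71) = 70, φ(72) = 24, φ(73) = 72, φ(74) = 36, φ(75) = 40, φ(76) = 36, φ(77) = 60, φ(78) = 24, φ(79) = 78, φ(80) = 32, φ(81) = 54, φ(82) = 40, φ(83) = 82, φ(84) = 24, φ(85) = 64, φ(86) = 42, φ(87) = 56, φ(88) = 40, φ(89) = 88, φ(90) = 24, φ(91) = 72, φ(92) = 44, φ(93) = 60, φ(94) = 46, φ(95) = 72, φ(96) = 32, φ(97) = 96, φ(98) = 42, φ(99) = 60, φ(100) = 40, φ(101) = 100, φ(102) = 32, φ(103) = 102, φ(104) = 48, φ(105) = 48, φ(106) = 52, φ(107) = 106, φ(108) = 36, φ(109) = 108, φ(110) = 40, φ(111) = 72, φ(112) = 48, φ(113) = 112, φ(114) = 36, φ(115) = 88, φ(116) = 56, φ(117) = 72, φ(118) = 58, φ(119) = 96, φ(120) = 32, φ(121) = 110, φ(122) = 60, φ(123) = 80, φ(124) = 60, φ(125) = 100, φ(126) = 36, φ(127) = 126, φ(128) = 64, φ(129) = 84, φ(130) = 48, φ(131) = 130, φ(132) = 40, φ(133) = 108, φ(134) = 66, φ(135) = 72, φ(136) = 64, φ(137) = 136, φ(138) = 44. Summing all 138 values: 5814. (Average order: Σ_{n ≤ x} φ(n) ~ (3/π²) x². For x = 138, (3/π²)·138² ≈ 5788.68.)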